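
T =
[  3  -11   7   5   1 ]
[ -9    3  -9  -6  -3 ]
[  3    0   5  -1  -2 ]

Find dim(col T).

3

Row reduce to echelon form.
R2 ← R2 + (3)·R1: [0, -30, 12, 9, 0]
R3 ← R3 − R1: [0, 11, -2, -6, -3]
R3 ← R3 + (11/30)·R2: [0, 0, 12/5, -27/10, -3]
Echelon form has 3 nonzero rows, so rank(T) = 3.
The column space has dimension equal to the rank: 3.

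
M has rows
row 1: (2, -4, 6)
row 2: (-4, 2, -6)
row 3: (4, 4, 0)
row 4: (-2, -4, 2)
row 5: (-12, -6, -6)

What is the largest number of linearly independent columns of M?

Row reduce to echelon form.
R2 ← R2 + (2)·R1: [0, -6, 6]
R3 ← R3 − (2)·R1: [0, 12, -12]
R4 ← R4 + R1: [0, -8, 8]
R5 ← R5 + (6)·R1: [0, -30, 30]
R3 ← R3 + (2)·R2: [0, 0, 0]
R4 ← R4 − (4/3)·R2: [0, 0, 0]
R5 ← R5 − (5)·R2: [0, 0, 0]
Echelon form has 2 nonzero rows, so rank(M) = 2.
The rank gives the maximum number of linearly independent columns: 2.

2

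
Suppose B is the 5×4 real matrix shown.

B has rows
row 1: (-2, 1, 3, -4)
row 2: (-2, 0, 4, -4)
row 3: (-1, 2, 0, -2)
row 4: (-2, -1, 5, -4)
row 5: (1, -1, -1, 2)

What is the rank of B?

2

Row reduce to echelon form.
R2 ← R2 − R1: [0, -1, 1, 0]
R3 ← R3 − (1/2)·R1: [0, 3/2, -3/2, 0]
R4 ← R4 − R1: [0, -2, 2, 0]
R5 ← R5 + (1/2)·R1: [0, -1/2, 1/2, 0]
R3 ← R3 + (3/2)·R2: [0, 0, 0, 0]
R4 ← R4 − (2)·R2: [0, 0, 0, 0]
R5 ← R5 − (1/2)·R2: [0, 0, 0, 0]
Echelon form has 2 nonzero rows, so rank(B) = 2.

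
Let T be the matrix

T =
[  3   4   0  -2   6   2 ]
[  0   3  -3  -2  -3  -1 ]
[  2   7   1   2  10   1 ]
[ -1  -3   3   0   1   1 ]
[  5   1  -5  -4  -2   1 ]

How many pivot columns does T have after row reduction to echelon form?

Row reduce to echelon form.
R3 ← R3 − (2/3)·R1: [0, 13/3, 1, 10/3, 6, -1/3]
R4 ← R4 + (1/3)·R1: [0, -5/3, 3, -2/3, 3, 5/3]
R5 ← R5 − (5/3)·R1: [0, -17/3, -5, -2/3, -12, -7/3]
R3 ← R3 − (13/9)·R2: [0, 0, 16/3, 56/9, 31/3, 10/9]
R4 ← R4 + (5/9)·R2: [0, 0, 4/3, -16/9, 4/3, 10/9]
R5 ← R5 + (17/9)·R2: [0, 0, -32/3, -40/9, -53/3, -38/9]
R4 ← R4 − (1/4)·R3: [0, 0, 0, -10/3, -5/4, 5/6]
R5 ← R5 + (2)·R3: [0, 0, 0, 8, 3, -2]
R5 ← R5 + (12/5)·R4: [0, 0, 0, 0, 0, 0]
Echelon form has 4 nonzero rows, so rank(T) = 4.
Each nonzero row contributes one pivot column: 4 pivot columns.

4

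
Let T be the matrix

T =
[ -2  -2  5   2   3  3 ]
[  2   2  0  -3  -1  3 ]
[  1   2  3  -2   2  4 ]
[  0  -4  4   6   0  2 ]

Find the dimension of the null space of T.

Row reduce to echelon form.
R2 ← R2 + R1: [0, 0, 5, -1, 2, 6]
R3 ← R3 + (1/2)·R1: [0, 1, 11/2, -1, 7/2, 11/2]
Swap R2 ↔ R3
R4 ← R4 + (4)·R2: [0, 0, 26, 2, 14, 24]
R4 ← R4 − (26/5)·R3: [0, 0, 0, 36/5, 18/5, -36/5]
4 nonzero rows, so rank(T) = 4.
T has 6 columns; by rank–nullity, nullity = 6 − 4 = 2.

2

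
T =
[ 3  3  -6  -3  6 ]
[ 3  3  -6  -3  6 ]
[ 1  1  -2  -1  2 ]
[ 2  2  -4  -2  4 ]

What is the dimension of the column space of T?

1

Row reduce to echelon form.
R2 ← R2 − R1: [0, 0, 0, 0, 0]
R3 ← R3 − (1/3)·R1: [0, 0, 0, 0, 0]
R4 ← R4 − (2/3)·R1: [0, 0, 0, 0, 0]
Echelon form has 1 nonzero row, so rank(T) = 1.
The column space has dimension equal to the rank: 1.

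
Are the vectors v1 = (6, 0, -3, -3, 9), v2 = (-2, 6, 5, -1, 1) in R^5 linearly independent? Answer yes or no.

Form the matrix with these vectors as rows and row reduce.
R2 ← R2 + (1/3)·R1: [0, 6, 4, -2, 4]
2 nonzero rows, so the 2 vectors span a space of dimension 2.
Since 2 = 2, the vectors are linearly independent.

yes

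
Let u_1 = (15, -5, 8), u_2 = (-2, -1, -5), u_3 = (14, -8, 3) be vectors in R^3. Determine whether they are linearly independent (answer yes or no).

yes

Form the matrix with these vectors as rows and row reduce.
R2 ← R2 + (2/15)·R1: [0, -5/3, -59/15]
R3 ← R3 − (14/15)·R1: [0, -10/3, -67/15]
R3 ← R3 − (2)·R2: [0, 0, 17/5]
3 nonzero rows, so the 3 vectors span a space of dimension 3.
Since 3 = 3, the vectors are linearly independent.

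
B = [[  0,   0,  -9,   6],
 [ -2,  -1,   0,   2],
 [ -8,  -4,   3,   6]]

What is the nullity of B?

Row reduce to echelon form.
Swap R1 ↔ R2
R3 ← R3 − (4)·R1: [0, 0, 3, -2]
R3 ← R3 + (1/3)·R2: [0, 0, 0, 0]
2 nonzero rows, so rank(B) = 2.
B has 4 columns; by rank–nullity, nullity = 4 − 2 = 2.

2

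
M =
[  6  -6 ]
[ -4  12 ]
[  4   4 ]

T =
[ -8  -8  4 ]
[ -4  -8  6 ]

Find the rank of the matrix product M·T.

First compute MT:
[[-24,   0, -12],
 [-16, -64,  56],
 [-48, -64,  40]]
Now row reduce the product.
R2 ← R2 − (2/3)·R1: [0, -64, 64]
R3 ← R3 − (2)·R1: [0, -64, 64]
R3 ← R3 − R2: [0, 0, 0]
2 nonzero rows, so rank(MT) = 2.

2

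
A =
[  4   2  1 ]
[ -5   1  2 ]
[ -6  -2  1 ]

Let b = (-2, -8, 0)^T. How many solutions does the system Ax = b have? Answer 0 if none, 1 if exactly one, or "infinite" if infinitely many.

1

Row reduce the augmented matrix [A | b].
R2 ← R2 + (5/4)·R1: [0, 7/2, 13/4, -21/2]
R3 ← R3 + (3/2)·R1: [0, 1, 5/2, -3]
R3 ← R3 − (2/7)·R2: [0, 0, 11/7, 0]
The echelon form has 3 nonzero rows, and every pivot lies in the first 3 columns, so rank(A) = rank([A|b]) = 3.
The system is consistent.
rank = 3 = number of unknowns, so the solution is unique.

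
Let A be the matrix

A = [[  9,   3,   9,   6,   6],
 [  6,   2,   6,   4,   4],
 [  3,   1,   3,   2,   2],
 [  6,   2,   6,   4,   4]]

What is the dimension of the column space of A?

Row reduce to echelon form.
R2 ← R2 − (2/3)·R1: [0, 0, 0, 0, 0]
R3 ← R3 − (1/3)·R1: [0, 0, 0, 0, 0]
R4 ← R4 − (2/3)·R1: [0, 0, 0, 0, 0]
Echelon form has 1 nonzero row, so rank(A) = 1.
The column space has dimension equal to the rank: 1.

1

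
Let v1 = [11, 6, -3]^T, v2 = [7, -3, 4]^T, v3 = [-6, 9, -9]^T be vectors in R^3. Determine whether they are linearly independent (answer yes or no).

Form the matrix with these vectors as rows and row reduce.
R2 ← R2 − (7/11)·R1: [0, -75/11, 65/11]
R3 ← R3 + (6/11)·R1: [0, 135/11, -117/11]
R3 ← R3 + (9/5)·R2: [0, 0, 0]
2 nonzero rows, so the 3 vectors span a space of dimension 2.
Since 2 < 3, the vectors are linearly dependent.

no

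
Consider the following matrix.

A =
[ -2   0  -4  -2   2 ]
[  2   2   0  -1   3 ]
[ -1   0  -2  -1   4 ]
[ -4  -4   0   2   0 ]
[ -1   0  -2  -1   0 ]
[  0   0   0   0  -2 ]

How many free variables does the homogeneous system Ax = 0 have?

Row reduce to echelon form.
R2 ← R2 + R1: [0, 2, -4, -3, 5]
R3 ← R3 − (1/2)·R1: [0, 0, 0, 0, 3]
R4 ← R4 − (2)·R1: [0, -4, 8, 6, -4]
R5 ← R5 − (1/2)·R1: [0, 0, 0, 0, -1]
R4 ← R4 + (2)·R2: [0, 0, 0, 0, 6]
R4 ← R4 − (2)·R3: [0, 0, 0, 0, 0]
R5 ← R5 + (1/3)·R3: [0, 0, 0, 0, 0]
R6 ← R6 + (2/3)·R3: [0, 0, 0, 0, 0]
3 nonzero rows, so rank(A) = 3.
A has 5 columns; by rank–nullity, nullity = 5 − 3 = 2.

2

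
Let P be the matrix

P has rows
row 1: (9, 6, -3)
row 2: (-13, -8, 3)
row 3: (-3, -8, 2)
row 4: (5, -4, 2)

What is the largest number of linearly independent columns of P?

3

Row reduce to echelon form.
R2 ← R2 + (13/9)·R1: [0, 2/3, -4/3]
R3 ← R3 + (1/3)·R1: [0, -6, 1]
R4 ← R4 − (5/9)·R1: [0, -22/3, 11/3]
R3 ← R3 + (9)·R2: [0, 0, -11]
R4 ← R4 + (11)·R2: [0, 0, -11]
R4 ← R4 − R3: [0, 0, 0]
Echelon form has 3 nonzero rows, so rank(P) = 3.
The rank gives the maximum number of linearly independent columns: 3.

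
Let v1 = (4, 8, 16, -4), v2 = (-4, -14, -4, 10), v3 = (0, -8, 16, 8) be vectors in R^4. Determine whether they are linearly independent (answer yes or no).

no

Form the matrix with these vectors as rows and row reduce.
R2 ← R2 + R1: [0, -6, 12, 6]
R3 ← R3 − (4/3)·R2: [0, 0, 0, 0]
2 nonzero rows, so the 3 vectors span a space of dimension 2.
Since 2 < 3, the vectors are linearly dependent.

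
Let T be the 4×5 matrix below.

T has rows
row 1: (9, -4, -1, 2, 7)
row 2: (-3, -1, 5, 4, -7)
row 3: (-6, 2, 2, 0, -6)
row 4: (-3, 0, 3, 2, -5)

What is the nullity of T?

Row reduce to echelon form.
R2 ← R2 + (1/3)·R1: [0, -7/3, 14/3, 14/3, -14/3]
R3 ← R3 + (2/3)·R1: [0, -2/3, 4/3, 4/3, -4/3]
R4 ← R4 + (1/3)·R1: [0, -4/3, 8/3, 8/3, -8/3]
R3 ← R3 − (2/7)·R2: [0, 0, 0, 0, 0]
R4 ← R4 − (4/7)·R2: [0, 0, 0, 0, 0]
2 nonzero rows, so rank(T) = 2.
T has 5 columns; by rank–nullity, nullity = 5 − 2 = 3.

3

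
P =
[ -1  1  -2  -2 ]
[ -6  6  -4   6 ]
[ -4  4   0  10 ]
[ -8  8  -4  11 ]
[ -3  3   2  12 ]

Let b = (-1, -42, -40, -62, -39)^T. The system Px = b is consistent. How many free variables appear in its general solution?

2

Row reduce the augmented matrix [P | b].
R2 ← R2 − (6)·R1: [0, 0, 8, 18, -36]
R3 ← R3 − (4)·R1: [0, 0, 8, 18, -36]
R4 ← R4 − (8)·R1: [0, 0, 12, 27, -54]
R5 ← R5 − (3)·R1: [0, 0, 8, 18, -36]
R3 ← R3 − R2: [0, 0, 0, 0, 0]
R4 ← R4 − (3/2)·R2: [0, 0, 0, 0, 0]
R5 ← R5 − R2: [0, 0, 0, 0, 0]
The echelon form has 2 nonzero rows, and every pivot lies in the first 4 columns, so rank(P) = rank([P|b]) = 2.
The system is consistent.
Free variables = (unknowns) − (rank) = 4 − 2 = 2.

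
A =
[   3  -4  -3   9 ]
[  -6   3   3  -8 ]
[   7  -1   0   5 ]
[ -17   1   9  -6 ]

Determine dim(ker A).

Row reduce to echelon form.
R2 ← R2 + (2)·R1: [0, -5, -3, 10]
R3 ← R3 − (7/3)·R1: [0, 25/3, 7, -16]
R4 ← R4 + (17/3)·R1: [0, -65/3, -8, 45]
R3 ← R3 + (5/3)·R2: [0, 0, 2, 2/3]
R4 ← R4 − (13/3)·R2: [0, 0, 5, 5/3]
R4 ← R4 − (5/2)·R3: [0, 0, 0, 0]
3 nonzero rows, so rank(A) = 3.
A has 4 columns; by rank–nullity, nullity = 4 − 3 = 1.

1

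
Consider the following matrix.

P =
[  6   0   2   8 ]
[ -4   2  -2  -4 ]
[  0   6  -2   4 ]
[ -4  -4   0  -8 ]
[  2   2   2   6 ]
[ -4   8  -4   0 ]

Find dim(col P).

3

Row reduce to echelon form.
R2 ← R2 + (2/3)·R1: [0, 2, -2/3, 4/3]
R4 ← R4 + (2/3)·R1: [0, -4, 4/3, -8/3]
R5 ← R5 − (1/3)·R1: [0, 2, 4/3, 10/3]
R6 ← R6 + (2/3)·R1: [0, 8, -8/3, 16/3]
R3 ← R3 − (3)·R2: [0, 0, 0, 0]
R4 ← R4 + (2)·R2: [0, 0, 0, 0]
R5 ← R5 − R2: [0, 0, 2, 2]
R6 ← R6 − (4)·R2: [0, 0, 0, 0]
Swap R3 ↔ R5
Echelon form has 3 nonzero rows, so rank(P) = 3.
The column space has dimension equal to the rank: 3.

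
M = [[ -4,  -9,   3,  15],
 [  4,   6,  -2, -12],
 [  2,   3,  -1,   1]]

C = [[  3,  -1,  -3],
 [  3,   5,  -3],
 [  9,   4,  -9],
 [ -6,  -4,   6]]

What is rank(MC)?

First compute MC:
[[-102, -89, 102],
 [ 84,  66, -84],
 [  0,   5,   0]]
Now row reduce the product.
R2 ← R2 + (14/17)·R1: [0, -124/17, 0]
R3 ← R3 + (85/124)·R2: [0, 0, 0]
2 nonzero rows, so rank(MC) = 2.

2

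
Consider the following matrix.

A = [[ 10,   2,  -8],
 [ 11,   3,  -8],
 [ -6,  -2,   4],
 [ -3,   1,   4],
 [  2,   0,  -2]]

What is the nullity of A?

1

Row reduce to echelon form.
R2 ← R2 − (11/10)·R1: [0, 4/5, 4/5]
R3 ← R3 + (3/5)·R1: [0, -4/5, -4/5]
R4 ← R4 + (3/10)·R1: [0, 8/5, 8/5]
R5 ← R5 − (1/5)·R1: [0, -2/5, -2/5]
R3 ← R3 + R2: [0, 0, 0]
R4 ← R4 − (2)·R2: [0, 0, 0]
R5 ← R5 + (1/2)·R2: [0, 0, 0]
2 nonzero rows, so rank(A) = 2.
A has 3 columns; by rank–nullity, nullity = 3 − 2 = 1.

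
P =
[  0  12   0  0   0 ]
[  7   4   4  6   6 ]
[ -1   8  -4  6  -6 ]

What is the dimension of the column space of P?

3

Row reduce to echelon form.
Swap R1 ↔ R2
R3 ← R3 + (1/7)·R1: [0, 60/7, -24/7, 48/7, -36/7]
R3 ← R3 − (5/7)·R2: [0, 0, -24/7, 48/7, -36/7]
Echelon form has 3 nonzero rows, so rank(P) = 3.
The column space has dimension equal to the rank: 3.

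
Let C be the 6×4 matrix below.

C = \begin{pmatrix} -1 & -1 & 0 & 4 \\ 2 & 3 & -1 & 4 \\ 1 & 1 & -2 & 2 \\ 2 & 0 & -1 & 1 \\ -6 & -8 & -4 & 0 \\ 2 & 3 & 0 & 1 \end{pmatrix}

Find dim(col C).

Row reduce to echelon form.
R2 ← R2 + (2)·R1: [0, 1, -1, 12]
R3 ← R3 + R1: [0, 0, -2, 6]
R4 ← R4 + (2)·R1: [0, -2, -1, 9]
R5 ← R5 − (6)·R1: [0, -2, -4, -24]
R6 ← R6 + (2)·R1: [0, 1, 0, 9]
R4 ← R4 + (2)·R2: [0, 0, -3, 33]
R5 ← R5 + (2)·R2: [0, 0, -6, 0]
R6 ← R6 − R2: [0, 0, 1, -3]
R4 ← R4 − (3/2)·R3: [0, 0, 0, 24]
R5 ← R5 − (3)·R3: [0, 0, 0, -18]
R6 ← R6 + (1/2)·R3: [0, 0, 0, 0]
R5 ← R5 + (3/4)·R4: [0, 0, 0, 0]
Echelon form has 4 nonzero rows, so rank(C) = 4.
The column space has dimension equal to the rank: 4.

4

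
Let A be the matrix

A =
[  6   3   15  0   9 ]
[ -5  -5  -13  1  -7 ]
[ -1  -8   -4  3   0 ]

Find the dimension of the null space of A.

3

Row reduce to echelon form.
R2 ← R2 + (5/6)·R1: [0, -5/2, -1/2, 1, 1/2]
R3 ← R3 + (1/6)·R1: [0, -15/2, -3/2, 3, 3/2]
R3 ← R3 − (3)·R2: [0, 0, 0, 0, 0]
2 nonzero rows, so rank(A) = 2.
A has 5 columns; by rank–nullity, nullity = 5 − 2 = 3.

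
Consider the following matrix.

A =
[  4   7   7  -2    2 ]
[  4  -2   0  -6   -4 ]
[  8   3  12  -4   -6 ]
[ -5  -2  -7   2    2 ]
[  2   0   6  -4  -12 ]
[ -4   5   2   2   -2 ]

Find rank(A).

4

Row reduce to echelon form.
R2 ← R2 − R1: [0, -9, -7, -4, -6]
R3 ← R3 − (2)·R1: [0, -11, -2, 0, -10]
R4 ← R4 + (5/4)·R1: [0, 27/4, 7/4, -1/2, 9/2]
R5 ← R5 − (1/2)·R1: [0, -7/2, 5/2, -3, -13]
R6 ← R6 + R1: [0, 12, 9, 0, 0]
R3 ← R3 − (11/9)·R2: [0, 0, 59/9, 44/9, -8/3]
R4 ← R4 + (3/4)·R2: [0, 0, -7/2, -7/2, 0]
R5 ← R5 − (7/18)·R2: [0, 0, 47/9, -13/9, -32/3]
R6 ← R6 + (4/3)·R2: [0, 0, -1/3, -16/3, -8]
R4 ← R4 + (63/118)·R3: [0, 0, 0, -105/118, -84/59]
R5 ← R5 − (47/59)·R3: [0, 0, 0, -315/59, -504/59]
R6 ← R6 + (3/59)·R3: [0, 0, 0, -300/59, -480/59]
R5 ← R5 − (6)·R4: [0, 0, 0, 0, 0]
R6 ← R6 − (40/7)·R4: [0, 0, 0, 0, 0]
Echelon form has 4 nonzero rows, so rank(A) = 4.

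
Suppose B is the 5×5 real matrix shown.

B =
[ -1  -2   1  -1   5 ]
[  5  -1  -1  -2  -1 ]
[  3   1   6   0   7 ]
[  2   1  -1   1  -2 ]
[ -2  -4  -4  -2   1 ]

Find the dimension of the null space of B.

Row reduce to echelon form.
R2 ← R2 + (5)·R1: [0, -11, 4, -7, 24]
R3 ← R3 + (3)·R1: [0, -5, 9, -3, 22]
R4 ← R4 + (2)·R1: [0, -3, 1, -1, 8]
R5 ← R5 − (2)·R1: [0, 0, -6, 0, -9]
R3 ← R3 − (5/11)·R2: [0, 0, 79/11, 2/11, 122/11]
R4 ← R4 − (3/11)·R2: [0, 0, -1/11, 10/11, 16/11]
R4 ← R4 + (1/79)·R3: [0, 0, 0, 72/79, 126/79]
R5 ← R5 + (66/79)·R3: [0, 0, 0, 12/79, 21/79]
R5 ← R5 − (1/6)·R4: [0, 0, 0, 0, 0]
4 nonzero rows, so rank(B) = 4.
B has 5 columns; by rank–nullity, nullity = 5 − 4 = 1.

1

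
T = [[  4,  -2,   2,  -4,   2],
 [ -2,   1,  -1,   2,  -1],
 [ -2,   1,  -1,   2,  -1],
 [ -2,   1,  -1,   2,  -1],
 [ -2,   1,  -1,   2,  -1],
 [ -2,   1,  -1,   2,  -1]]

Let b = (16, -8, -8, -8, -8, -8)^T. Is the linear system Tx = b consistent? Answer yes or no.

Row reduce the augmented matrix [T | b].
R2 ← R2 + (1/2)·R1: [0, 0, 0, 0, 0, 0]
R3 ← R3 + (1/2)·R1: [0, 0, 0, 0, 0, 0]
R4 ← R4 + (1/2)·R1: [0, 0, 0, 0, 0, 0]
R5 ← R5 + (1/2)·R1: [0, 0, 0, 0, 0, 0]
R6 ← R6 + (1/2)·R1: [0, 0, 0, 0, 0, 0]
The echelon form has 1 nonzero rows, and every pivot lies in the first 5 columns, so rank(T) = rank([T|b]) = 1.
The system is consistent.

yes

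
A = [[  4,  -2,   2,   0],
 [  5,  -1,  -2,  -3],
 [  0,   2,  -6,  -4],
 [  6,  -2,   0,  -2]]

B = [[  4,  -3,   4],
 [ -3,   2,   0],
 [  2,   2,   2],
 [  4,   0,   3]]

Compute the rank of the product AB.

2

First compute AB:
[[ 26, -12,  20],
 [  7, -21,   7],
 [-34,  -8, -24],
 [ 22, -22,  18]]
Now row reduce the product.
R2 ← R2 − (7/26)·R1: [0, -231/13, 21/13]
R3 ← R3 + (17/13)·R1: [0, -308/13, 28/13]
R4 ← R4 − (11/13)·R1: [0, -154/13, 14/13]
R3 ← R3 − (4/3)·R2: [0, 0, 0]
R4 ← R4 − (2/3)·R2: [0, 0, 0]
2 nonzero rows, so rank(AB) = 2.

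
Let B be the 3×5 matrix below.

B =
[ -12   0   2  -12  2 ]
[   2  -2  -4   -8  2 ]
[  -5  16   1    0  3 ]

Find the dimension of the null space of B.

2

Row reduce to echelon form.
R2 ← R2 + (1/6)·R1: [0, -2, -11/3, -10, 7/3]
R3 ← R3 − (5/12)·R1: [0, 16, 1/6, 5, 13/6]
R3 ← R3 + (8)·R2: [0, 0, -175/6, -75, 125/6]
3 nonzero rows, so rank(B) = 3.
B has 5 columns; by rank–nullity, nullity = 5 − 3 = 2.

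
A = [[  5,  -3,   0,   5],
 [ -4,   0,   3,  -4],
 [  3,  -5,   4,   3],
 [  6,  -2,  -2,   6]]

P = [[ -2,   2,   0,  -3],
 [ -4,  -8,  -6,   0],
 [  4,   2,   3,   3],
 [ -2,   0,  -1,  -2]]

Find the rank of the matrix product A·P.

2

First compute AP:
[[ -8,  34,  13, -25],
 [ 28,  -2,  13,  29],
 [ 24,  54,  39,  -3],
 [-24,  24,   0, -36]]
Now row reduce the product.
R2 ← R2 + (7/2)·R1: [0, 117, 117/2, -117/2]
R3 ← R3 + (3)·R1: [0, 156, 78, -78]
R4 ← R4 − (3)·R1: [0, -78, -39, 39]
R3 ← R3 − (4/3)·R2: [0, 0, 0, 0]
R4 ← R4 + (2/3)·R2: [0, 0, 0, 0]
2 nonzero rows, so rank(AP) = 2.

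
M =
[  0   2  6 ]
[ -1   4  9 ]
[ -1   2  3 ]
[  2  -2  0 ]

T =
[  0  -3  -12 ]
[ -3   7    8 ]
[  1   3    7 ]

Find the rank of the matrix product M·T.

First compute MT:
[[  0,  32,  58],
 [ -3,  58, 107],
 [ -3,  26,  49],
 [  6, -20, -40]]
Now row reduce the product.
Swap R1 ↔ R2
R3 ← R3 − R1: [0, -32, -58]
R4 ← R4 + (2)·R1: [0, 96, 174]
R3 ← R3 + R2: [0, 0, 0]
R4 ← R4 − (3)·R2: [0, 0, 0]
2 nonzero rows, so rank(MT) = 2.

2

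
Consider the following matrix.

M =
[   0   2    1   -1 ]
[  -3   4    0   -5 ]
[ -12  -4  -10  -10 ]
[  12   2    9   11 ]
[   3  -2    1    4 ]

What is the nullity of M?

2

Row reduce to echelon form.
Swap R1 ↔ R2
R3 ← R3 − (4)·R1: [0, -20, -10, 10]
R4 ← R4 + (4)·R1: [0, 18, 9, -9]
R5 ← R5 + R1: [0, 2, 1, -1]
R3 ← R3 + (10)·R2: [0, 0, 0, 0]
R4 ← R4 − (9)·R2: [0, 0, 0, 0]
R5 ← R5 − R2: [0, 0, 0, 0]
2 nonzero rows, so rank(M) = 2.
M has 4 columns; by rank–nullity, nullity = 4 − 2 = 2.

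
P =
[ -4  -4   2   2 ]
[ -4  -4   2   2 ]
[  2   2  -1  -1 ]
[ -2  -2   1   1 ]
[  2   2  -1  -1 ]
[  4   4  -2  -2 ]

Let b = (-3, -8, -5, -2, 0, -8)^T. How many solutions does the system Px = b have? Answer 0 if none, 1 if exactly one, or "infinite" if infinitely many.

Row reduce the augmented matrix [P | b].
R2 ← R2 − R1: [0, 0, 0, 0, -5]
R3 ← R3 + (1/2)·R1: [0, 0, 0, 0, -13/2]
R4 ← R4 − (1/2)·R1: [0, 0, 0, 0, -1/2]
R5 ← R5 + (1/2)·R1: [0, 0, 0, 0, -3/2]
R6 ← R6 + R1: [0, 0, 0, 0, -11]
R3 ← R3 − (13/10)·R2: [0, 0, 0, 0, 0]
R4 ← R4 − (1/10)·R2: [0, 0, 0, 0, 0]
R5 ← R5 − (3/10)·R2: [0, 0, 0, 0, 0]
R6 ← R6 − (11/5)·R2: [0, 0, 0, 0, 0]
The echelon form has 2 nonzero rows; the last pivot sits in the augmented column, so rank(P) = 1 but rank([P|b]) = 2.
Since the ranks differ, the system is inconsistent.
It has no solutions.

0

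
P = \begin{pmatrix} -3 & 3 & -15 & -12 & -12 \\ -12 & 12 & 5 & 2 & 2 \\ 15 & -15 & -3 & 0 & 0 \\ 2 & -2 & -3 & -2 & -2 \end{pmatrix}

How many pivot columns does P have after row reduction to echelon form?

Row reduce to echelon form.
R2 ← R2 − (4)·R1: [0, 0, 65, 50, 50]
R3 ← R3 + (5)·R1: [0, 0, -78, -60, -60]
R4 ← R4 + (2/3)·R1: [0, 0, -13, -10, -10]
R3 ← R3 + (6/5)·R2: [0, 0, 0, 0, 0]
R4 ← R4 + (1/5)·R2: [0, 0, 0, 0, 0]
Echelon form has 2 nonzero rows, so rank(P) = 2.
Each nonzero row contributes one pivot column: 2 pivot columns.

2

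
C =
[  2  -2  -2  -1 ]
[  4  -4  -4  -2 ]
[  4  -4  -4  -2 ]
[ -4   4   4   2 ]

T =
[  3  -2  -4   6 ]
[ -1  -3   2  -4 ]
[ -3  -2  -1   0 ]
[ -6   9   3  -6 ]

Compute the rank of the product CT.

1

First compute CT:
[[ 20,  -3, -13,  26],
 [ 40,  -6, -26,  52],
 [ 40,  -6, -26,  52],
 [-40,   6,  26, -52]]
Now row reduce the product.
R2 ← R2 − (2)·R1: [0, 0, 0, 0]
R3 ← R3 − (2)·R1: [0, 0, 0, 0]
R4 ← R4 + (2)·R1: [0, 0, 0, 0]
1 nonzero row, so rank(CT) = 1.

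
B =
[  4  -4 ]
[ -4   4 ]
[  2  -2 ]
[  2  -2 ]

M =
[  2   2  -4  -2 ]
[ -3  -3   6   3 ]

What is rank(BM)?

First compute BM:
[[ 20,  20, -40, -20],
 [-20, -20,  40,  20],
 [ 10,  10, -20, -10],
 [ 10,  10, -20, -10]]
Now row reduce the product.
R2 ← R2 + R1: [0, 0, 0, 0]
R3 ← R3 − (1/2)·R1: [0, 0, 0, 0]
R4 ← R4 − (1/2)·R1: [0, 0, 0, 0]
1 nonzero row, so rank(BM) = 1.

1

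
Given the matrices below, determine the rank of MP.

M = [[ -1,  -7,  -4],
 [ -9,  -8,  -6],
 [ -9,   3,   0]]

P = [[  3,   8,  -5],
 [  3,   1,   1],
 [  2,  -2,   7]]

2

First compute MP:
[[-32,  -7, -30],
 [-63, -68,  -5],
 [-18, -69,  48]]
Now row reduce the product.
R2 ← R2 − (63/32)·R1: [0, -1735/32, 865/16]
R3 ← R3 − (9/16)·R1: [0, -1041/16, 519/8]
R3 ← R3 − (6/5)·R2: [0, 0, 0]
2 nonzero rows, so rank(MP) = 2.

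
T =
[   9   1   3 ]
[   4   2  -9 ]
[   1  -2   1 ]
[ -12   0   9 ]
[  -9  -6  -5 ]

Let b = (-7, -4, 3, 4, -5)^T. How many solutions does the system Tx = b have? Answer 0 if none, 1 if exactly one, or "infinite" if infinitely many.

0

Row reduce the augmented matrix [T | b].
R2 ← R2 − (4/9)·R1: [0, 14/9, -31/3, -8/9]
R3 ← R3 − (1/9)·R1: [0, -19/9, 2/3, 34/9]
R4 ← R4 + (4/3)·R1: [0, 4/3, 13, -16/3]
R5 ← R5 + R1: [0, -5, -2, -12]
R3 ← R3 + (19/14)·R2: [0, 0, -187/14, 18/7]
R4 ← R4 − (6/7)·R2: [0, 0, 153/7, -32/7]
R5 ← R5 + (45/14)·R2: [0, 0, -493/14, -104/7]
R4 ← R4 + (18/11)·R3: [0, 0, 0, -4/11]
R5 ← R5 − (29/11)·R3: [0, 0, 0, -238/11]
R5 ← R5 − (119/2)·R4: [0, 0, 0, 0]
The echelon form has 4 nonzero rows; the last pivot sits in the augmented column, so rank(T) = 3 but rank([T|b]) = 4.
Since the ranks differ, the system is inconsistent.
It has no solutions.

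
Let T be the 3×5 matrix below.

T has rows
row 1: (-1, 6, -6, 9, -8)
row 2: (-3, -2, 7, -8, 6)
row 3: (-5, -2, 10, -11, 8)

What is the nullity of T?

Row reduce to echelon form.
R2 ← R2 − (3)·R1: [0, -20, 25, -35, 30]
R3 ← R3 − (5)·R1: [0, -32, 40, -56, 48]
R3 ← R3 − (8/5)·R2: [0, 0, 0, 0, 0]
2 nonzero rows, so rank(T) = 2.
T has 5 columns; by rank–nullity, nullity = 5 − 2 = 3.

3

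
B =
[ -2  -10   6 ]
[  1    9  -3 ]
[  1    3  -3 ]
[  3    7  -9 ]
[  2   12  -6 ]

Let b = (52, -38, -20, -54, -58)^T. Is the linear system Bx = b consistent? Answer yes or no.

yes

Row reduce the augmented matrix [B | b].
R2 ← R2 + (1/2)·R1: [0, 4, 0, -12]
R3 ← R3 + (1/2)·R1: [0, -2, 0, 6]
R4 ← R4 + (3/2)·R1: [0, -8, 0, 24]
R5 ← R5 + R1: [0, 2, 0, -6]
R3 ← R3 + (1/2)·R2: [0, 0, 0, 0]
R4 ← R4 + (2)·R2: [0, 0, 0, 0]
R5 ← R5 − (1/2)·R2: [0, 0, 0, 0]
The echelon form has 2 nonzero rows, and every pivot lies in the first 3 columns, so rank(B) = rank([B|b]) = 2.
The system is consistent.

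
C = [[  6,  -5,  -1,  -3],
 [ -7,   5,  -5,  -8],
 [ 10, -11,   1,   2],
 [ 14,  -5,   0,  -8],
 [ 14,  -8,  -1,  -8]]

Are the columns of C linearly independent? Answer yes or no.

Row reduce C to echelon form.
R2 ← R2 + (7/6)·R1: [0, -5/6, -37/6, -23/2]
R3 ← R3 − (5/3)·R1: [0, -8/3, 8/3, 7]
R4 ← R4 − (7/3)·R1: [0, 20/3, 7/3, -1]
R5 ← R5 − (7/3)·R1: [0, 11/3, 4/3, -1]
R3 ← R3 − (16/5)·R2: [0, 0, 112/5, 219/5]
R4 ← R4 + (8)·R2: [0, 0, -47, -93]
R5 ← R5 + (22/5)·R2: [0, 0, -129/5, -258/5]
R4 ← R4 + (235/112)·R3: [0, 0, 0, -123/112]
R5 ← R5 + (129/112)·R3: [0, 0, 0, -129/112]
R5 ← R5 − (43/41)·R4: [0, 0, 0, 0]
4 pivots among 4 columns.
Every column is a pivot column, so the columns are linearly independent.

yes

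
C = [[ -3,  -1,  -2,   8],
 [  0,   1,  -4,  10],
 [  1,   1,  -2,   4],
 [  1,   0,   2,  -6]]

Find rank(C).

2

Row reduce to echelon form.
R3 ← R3 + (1/3)·R1: [0, 2/3, -8/3, 20/3]
R4 ← R4 + (1/3)·R1: [0, -1/3, 4/3, -10/3]
R3 ← R3 − (2/3)·R2: [0, 0, 0, 0]
R4 ← R4 + (1/3)·R2: [0, 0, 0, 0]
Echelon form has 2 nonzero rows, so rank(C) = 2.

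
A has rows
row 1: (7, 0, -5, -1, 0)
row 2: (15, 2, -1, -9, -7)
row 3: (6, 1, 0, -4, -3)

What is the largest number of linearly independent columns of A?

3

Row reduce to echelon form.
R2 ← R2 − (15/7)·R1: [0, 2, 68/7, -48/7, -7]
R3 ← R3 − (6/7)·R1: [0, 1, 30/7, -22/7, -3]
R3 ← R3 − (1/2)·R2: [0, 0, -4/7, 2/7, 1/2]
Echelon form has 3 nonzero rows, so rank(A) = 3.
The rank gives the maximum number of linearly independent columns: 3.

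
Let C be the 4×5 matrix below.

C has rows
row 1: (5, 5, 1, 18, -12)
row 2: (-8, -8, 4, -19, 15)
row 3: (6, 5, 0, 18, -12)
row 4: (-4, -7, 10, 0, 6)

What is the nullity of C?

Row reduce to echelon form.
R2 ← R2 + (8/5)·R1: [0, 0, 28/5, 49/5, -21/5]
R3 ← R3 − (6/5)·R1: [0, -1, -6/5, -18/5, 12/5]
R4 ← R4 + (4/5)·R1: [0, -3, 54/5, 72/5, -18/5]
Swap R2 ↔ R3
R4 ← R4 − (3)·R2: [0, 0, 72/5, 126/5, -54/5]
R4 ← R4 − (18/7)·R3: [0, 0, 0, 0, 0]
3 nonzero rows, so rank(C) = 3.
C has 5 columns; by rank–nullity, nullity = 5 − 3 = 2.

2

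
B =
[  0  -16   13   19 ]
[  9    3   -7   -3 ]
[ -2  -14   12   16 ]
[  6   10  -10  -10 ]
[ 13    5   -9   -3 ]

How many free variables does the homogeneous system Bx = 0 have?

Row reduce to echelon form.
Swap R1 ↔ R2
R3 ← R3 + (2/9)·R1: [0, -40/3, 94/9, 46/3]
R4 ← R4 − (2/3)·R1: [0, 8, -16/3, -8]
R5 ← R5 − (13/9)·R1: [0, 2/3, 10/9, 4/3]
R3 ← R3 − (5/6)·R2: [0, 0, -7/18, -1/2]
R4 ← R4 + (1/2)·R2: [0, 0, 7/6, 3/2]
R5 ← R5 + (1/24)·R2: [0, 0, 119/72, 17/8]
R4 ← R4 + (3)·R3: [0, 0, 0, 0]
R5 ← R5 + (17/4)·R3: [0, 0, 0, 0]
3 nonzero rows, so rank(B) = 3.
B has 4 columns; by rank–nullity, nullity = 4 − 3 = 1.

1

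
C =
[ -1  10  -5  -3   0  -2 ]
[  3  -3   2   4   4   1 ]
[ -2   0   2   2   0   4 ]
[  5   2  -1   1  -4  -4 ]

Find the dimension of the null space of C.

Row reduce to echelon form.
R2 ← R2 + (3)·R1: [0, 27, -13, -5, 4, -5]
R3 ← R3 − (2)·R1: [0, -20, 12, 8, 0, 8]
R4 ← R4 + (5)·R1: [0, 52, -26, -14, -4, -14]
R3 ← R3 + (20/27)·R2: [0, 0, 64/27, 116/27, 80/27, 116/27]
R4 ← R4 − (52/27)·R2: [0, 0, -26/27, -118/27, -316/27, -118/27]
R4 ← R4 + (13/32)·R3: [0, 0, 0, -21/8, -21/2, -21/8]
4 nonzero rows, so rank(C) = 4.
C has 6 columns; by rank–nullity, nullity = 6 − 4 = 2.

2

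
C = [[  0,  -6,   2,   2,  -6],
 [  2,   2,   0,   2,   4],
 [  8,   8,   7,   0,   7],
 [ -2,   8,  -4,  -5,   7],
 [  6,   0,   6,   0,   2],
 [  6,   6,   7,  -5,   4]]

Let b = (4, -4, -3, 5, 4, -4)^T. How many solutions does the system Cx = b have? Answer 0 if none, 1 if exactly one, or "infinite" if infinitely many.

Row reduce the augmented matrix [C | b].
Swap R1 ↔ R2
R3 ← R3 − (4)·R1: [0, 0, 7, -8, -9, 13]
R4 ← R4 + R1: [0, 10, -4, -3, 11, 1]
R5 ← R5 − (3)·R1: [0, -6, 6, -6, -10, 16]
R6 ← R6 − (3)·R1: [0, 0, 7, -11, -8, 8]
R4 ← R4 + (5/3)·R2: [0, 0, -2/3, 1/3, 1, 23/3]
R5 ← R5 − R2: [0, 0, 4, -8, -4, 12]
R4 ← R4 + (2/21)·R3: [0, 0, 0, -3/7, 1/7, 187/21]
R5 ← R5 − (4/7)·R3: [0, 0, 0, -24/7, 8/7, 32/7]
R6 ← R6 − R3: [0, 0, 0, -3, 1, -5]
R5 ← R5 − (8)·R4: [0, 0, 0, 0, 0, -200/3]
R6 ← R6 − (7)·R4: [0, 0, 0, 0, 0, -202/3]
R6 ← R6 − (101/100)·R5: [0, 0, 0, 0, 0, 0]
The echelon form has 5 nonzero rows; the last pivot sits in the augmented column, so rank(C) = 4 but rank([C|b]) = 5.
Since the ranks differ, the system is inconsistent.
It has no solutions.

0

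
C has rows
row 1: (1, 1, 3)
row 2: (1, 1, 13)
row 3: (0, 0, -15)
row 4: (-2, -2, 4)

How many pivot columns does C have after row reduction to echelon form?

2

Row reduce to echelon form.
R2 ← R2 − R1: [0, 0, 10]
R4 ← R4 + (2)·R1: [0, 0, 10]
R3 ← R3 + (3/2)·R2: [0, 0, 0]
R4 ← R4 − R2: [0, 0, 0]
Echelon form has 2 nonzero rows, so rank(C) = 2.
Each nonzero row contributes one pivot column: 2 pivot columns.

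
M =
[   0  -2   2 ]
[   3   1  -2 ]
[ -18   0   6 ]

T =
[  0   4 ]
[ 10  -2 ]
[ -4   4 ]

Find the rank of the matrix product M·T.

First compute MT:
[[-28,  12],
 [ 18,   2],
 [-24, -48]]
Now row reduce the product.
R2 ← R2 + (9/14)·R1: [0, 68/7]
R3 ← R3 − (6/7)·R1: [0, -408/7]
R3 ← R3 + (6)·R2: [0, 0]
2 nonzero rows, so rank(MT) = 2.

2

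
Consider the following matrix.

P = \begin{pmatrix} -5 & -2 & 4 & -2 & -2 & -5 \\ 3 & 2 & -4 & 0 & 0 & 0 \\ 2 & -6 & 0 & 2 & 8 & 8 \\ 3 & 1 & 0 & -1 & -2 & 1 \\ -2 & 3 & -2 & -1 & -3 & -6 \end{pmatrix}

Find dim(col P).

Row reduce to echelon form.
R2 ← R2 + (3/5)·R1: [0, 4/5, -8/5, -6/5, -6/5, -3]
R3 ← R3 + (2/5)·R1: [0, -34/5, 8/5, 6/5, 36/5, 6]
R4 ← R4 + (3/5)·R1: [0, -1/5, 12/5, -11/5, -16/5, -2]
R5 ← R5 − (2/5)·R1: [0, 19/5, -18/5, -1/5, -11/5, -4]
R3 ← R3 + (17/2)·R2: [0, 0, -12, -9, -3, -39/2]
R4 ← R4 + (1/4)·R2: [0, 0, 2, -5/2, -7/2, -11/4]
R5 ← R5 − (19/4)·R2: [0, 0, 4, 11/2, 7/2, 41/4]
R4 ← R4 + (1/6)·R3: [0, 0, 0, -4, -4, -6]
R5 ← R5 + (1/3)·R3: [0, 0, 0, 5/2, 5/2, 15/4]
R5 ← R5 + (5/8)·R4: [0, 0, 0, 0, 0, 0]
Echelon form has 4 nonzero rows, so rank(P) = 4.
The column space has dimension equal to the rank: 4.

4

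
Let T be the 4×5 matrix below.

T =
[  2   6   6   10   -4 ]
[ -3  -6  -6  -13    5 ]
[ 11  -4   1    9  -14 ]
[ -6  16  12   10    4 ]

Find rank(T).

Row reduce to echelon form.
R2 ← R2 + (3/2)·R1: [0, 3, 3, 2, -1]
R3 ← R3 − (11/2)·R1: [0, -37, -32, -46, 8]
R4 ← R4 + (3)·R1: [0, 34, 30, 40, -8]
R3 ← R3 + (37/3)·R2: [0, 0, 5, -64/3, -13/3]
R4 ← R4 − (34/3)·R2: [0, 0, -4, 52/3, 10/3]
R4 ← R4 + (4/5)·R3: [0, 0, 0, 4/15, -2/15]
Echelon form has 4 nonzero rows, so rank(T) = 4.

4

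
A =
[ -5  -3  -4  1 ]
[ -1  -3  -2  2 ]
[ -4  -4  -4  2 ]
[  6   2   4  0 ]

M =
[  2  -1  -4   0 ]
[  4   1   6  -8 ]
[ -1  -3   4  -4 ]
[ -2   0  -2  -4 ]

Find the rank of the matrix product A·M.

First compute AM:
[[-20,  14, -16,  36],
 [-16,   4, -26,  24],
 [-24,  12, -28,  40],
 [ 16, -16,   4, -32]]
Now row reduce the product.
R2 ← R2 − (4/5)·R1: [0, -36/5, -66/5, -24/5]
R3 ← R3 − (6/5)·R1: [0, -24/5, -44/5, -16/5]
R4 ← R4 + (4/5)·R1: [0, -24/5, -44/5, -16/5]
R3 ← R3 − (2/3)·R2: [0, 0, 0, 0]
R4 ← R4 − (2/3)·R2: [0, 0, 0, 0]
2 nonzero rows, so rank(AM) = 2.

2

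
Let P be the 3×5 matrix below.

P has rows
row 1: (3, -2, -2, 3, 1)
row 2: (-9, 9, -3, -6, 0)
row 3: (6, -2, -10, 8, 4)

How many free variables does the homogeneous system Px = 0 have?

3

Row reduce to echelon form.
R2 ← R2 + (3)·R1: [0, 3, -9, 3, 3]
R3 ← R3 − (2)·R1: [0, 2, -6, 2, 2]
R3 ← R3 − (2/3)·R2: [0, 0, 0, 0, 0]
2 nonzero rows, so rank(P) = 2.
P has 5 columns; by rank–nullity, nullity = 5 − 2 = 3.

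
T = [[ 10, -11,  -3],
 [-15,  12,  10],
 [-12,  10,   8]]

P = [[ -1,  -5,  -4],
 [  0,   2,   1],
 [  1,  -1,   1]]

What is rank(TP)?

2

First compute TP:
[[-13, -69, -54],
 [ 25,  89,  82],
 [ 20,  72,  66]]
Now row reduce the product.
R2 ← R2 + (25/13)·R1: [0, -568/13, -284/13]
R3 ← R3 + (20/13)·R1: [0, -444/13, -222/13]
R3 ← R3 − (111/142)·R2: [0, 0, 0]
2 nonzero rows, so rank(TP) = 2.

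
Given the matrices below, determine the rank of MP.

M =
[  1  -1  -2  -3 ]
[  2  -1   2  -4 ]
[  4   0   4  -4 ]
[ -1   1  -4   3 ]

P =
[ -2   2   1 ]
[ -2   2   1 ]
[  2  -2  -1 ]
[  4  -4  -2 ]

First compute MP:
[[-16,  16,   8],
 [-14,  14,   7],
 [-16,  16,   8],
 [  4,  -4,  -2]]
Now row reduce the product.
R2 ← R2 − (7/8)·R1: [0, 0, 0]
R3 ← R3 − R1: [0, 0, 0]
R4 ← R4 + (1/4)·R1: [0, 0, 0]
1 nonzero row, so rank(MP) = 1.

1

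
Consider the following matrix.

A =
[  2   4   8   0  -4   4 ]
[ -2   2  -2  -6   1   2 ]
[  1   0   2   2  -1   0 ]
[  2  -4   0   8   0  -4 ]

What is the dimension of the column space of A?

Row reduce to echelon form.
R2 ← R2 + R1: [0, 6, 6, -6, -3, 6]
R3 ← R3 − (1/2)·R1: [0, -2, -2, 2, 1, -2]
R4 ← R4 − R1: [0, -8, -8, 8, 4, -8]
R3 ← R3 + (1/3)·R2: [0, 0, 0, 0, 0, 0]
R4 ← R4 + (4/3)·R2: [0, 0, 0, 0, 0, 0]
Echelon form has 2 nonzero rows, so rank(A) = 2.
The column space has dimension equal to the rank: 2.

2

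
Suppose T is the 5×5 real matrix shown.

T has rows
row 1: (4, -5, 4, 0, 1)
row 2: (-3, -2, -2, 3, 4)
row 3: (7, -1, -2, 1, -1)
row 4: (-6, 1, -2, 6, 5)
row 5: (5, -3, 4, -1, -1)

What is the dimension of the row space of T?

Row reduce to echelon form.
R2 ← R2 + (3/4)·R1: [0, -23/4, 1, 3, 19/4]
R3 ← R3 − (7/4)·R1: [0, 31/4, -9, 1, -11/4]
R4 ← R4 + (3/2)·R1: [0, -13/2, 4, 6, 13/2]
R5 ← R5 − (5/4)·R1: [0, 13/4, -1, -1, -9/4]
R3 ← R3 + (31/23)·R2: [0, 0, -176/23, 116/23, 84/23]
R4 ← R4 − (26/23)·R2: [0, 0, 66/23, 60/23, 26/23]
R5 ← R5 + (13/23)·R2: [0, 0, -10/23, 16/23, 10/23]
R4 ← R4 + (3/8)·R3: [0, 0, 0, 9/2, 5/2]
R5 ← R5 − (5/88)·R3: [0, 0, 0, 9/22, 5/22]
R5 ← R5 − (1/11)·R4: [0, 0, 0, 0, 0]
Echelon form has 4 nonzero rows, so rank(T) = 4.
The row space has dimension equal to the rank: 4.

4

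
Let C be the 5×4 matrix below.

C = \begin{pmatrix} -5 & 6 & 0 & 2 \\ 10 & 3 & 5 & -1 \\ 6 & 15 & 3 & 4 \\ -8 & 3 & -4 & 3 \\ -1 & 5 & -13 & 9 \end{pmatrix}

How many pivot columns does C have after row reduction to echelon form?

Row reduce to echelon form.
R2 ← R2 + (2)·R1: [0, 15, 5, 3]
R3 ← R3 + (6/5)·R1: [0, 111/5, 3, 32/5]
R4 ← R4 − (8/5)·R1: [0, -33/5, -4, -1/5]
R5 ← R5 − (1/5)·R1: [0, 19/5, -13, 43/5]
R3 ← R3 − (37/25)·R2: [0, 0, -22/5, 49/25]
R4 ← R4 + (11/25)·R2: [0, 0, -9/5, 28/25]
R5 ← R5 − (19/75)·R2: [0, 0, -214/15, 196/25]
R4 ← R4 − (9/22)·R3: [0, 0, 0, 7/22]
R5 ← R5 − (107/33)·R3: [0, 0, 0, 49/33]
R5 ← R5 − (14/3)·R4: [0, 0, 0, 0]
Echelon form has 4 nonzero rows, so rank(C) = 4.
Each nonzero row contributes one pivot column: 4 pivot columns.

4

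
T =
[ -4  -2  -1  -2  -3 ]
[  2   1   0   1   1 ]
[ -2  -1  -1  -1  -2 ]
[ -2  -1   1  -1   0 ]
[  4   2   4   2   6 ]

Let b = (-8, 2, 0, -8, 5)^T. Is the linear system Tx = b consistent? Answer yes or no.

no

Row reduce the augmented matrix [T | b].
R2 ← R2 + (1/2)·R1: [0, 0, -1/2, 0, -1/2, -2]
R3 ← R3 − (1/2)·R1: [0, 0, -1/2, 0, -1/2, 4]
R4 ← R4 − (1/2)·R1: [0, 0, 3/2, 0, 3/2, -4]
R5 ← R5 + R1: [0, 0, 3, 0, 3, -3]
R3 ← R3 − R2: [0, 0, 0, 0, 0, 6]
R4 ← R4 + (3)·R2: [0, 0, 0, 0, 0, -10]
R5 ← R5 + (6)·R2: [0, 0, 0, 0, 0, -15]
R4 ← R4 + (5/3)·R3: [0, 0, 0, 0, 0, 0]
R5 ← R5 + (5/2)·R3: [0, 0, 0, 0, 0, 0]
The echelon form has 3 nonzero rows; the last pivot sits in the augmented column, so rank(T) = 2 but rank([T|b]) = 3.
Since the ranks differ, the system is inconsistent.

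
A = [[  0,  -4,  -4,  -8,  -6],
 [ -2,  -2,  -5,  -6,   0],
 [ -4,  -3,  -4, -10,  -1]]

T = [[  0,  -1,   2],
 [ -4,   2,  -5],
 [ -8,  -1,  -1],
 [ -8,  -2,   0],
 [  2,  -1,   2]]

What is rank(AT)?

3

First compute AT:
[[100,  18,  12],
 [ 96,  15,  11],
 [122,  23,   9]]
Now row reduce the product.
R2 ← R2 − (24/25)·R1: [0, -57/25, -13/25]
R3 ← R3 − (61/50)·R1: [0, 26/25, -141/25]
R3 ← R3 + (26/57)·R2: [0, 0, -335/57]
3 nonzero rows, so rank(AT) = 3.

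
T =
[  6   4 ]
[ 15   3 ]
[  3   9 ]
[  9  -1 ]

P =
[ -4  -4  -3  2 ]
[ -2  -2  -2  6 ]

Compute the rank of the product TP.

First compute TP:
[[-32, -32, -26,  36],
 [-66, -66, -51,  48],
 [-30, -30, -27,  60],
 [-34, -34, -25,  12]]
Now row reduce the product.
R2 ← R2 − (33/16)·R1: [0, 0, 21/8, -105/4]
R3 ← R3 − (15/16)·R1: [0, 0, -21/8, 105/4]
R4 ← R4 − (17/16)·R1: [0, 0, 21/8, -105/4]
R3 ← R3 + R2: [0, 0, 0, 0]
R4 ← R4 − R2: [0, 0, 0, 0]
2 nonzero rows, so rank(TP) = 2.

2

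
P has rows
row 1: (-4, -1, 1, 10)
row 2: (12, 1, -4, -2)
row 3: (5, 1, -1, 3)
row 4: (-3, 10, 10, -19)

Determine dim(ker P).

Row reduce to echelon form.
R2 ← R2 + (3)·R1: [0, -2, -1, 28]
R3 ← R3 + (5/4)·R1: [0, -1/4, 1/4, 31/2]
R4 ← R4 − (3/4)·R1: [0, 43/4, 37/4, -53/2]
R3 ← R3 − (1/8)·R2: [0, 0, 3/8, 12]
R4 ← R4 + (43/8)·R2: [0, 0, 31/8, 124]
R4 ← R4 − (31/3)·R3: [0, 0, 0, 0]
3 nonzero rows, so rank(P) = 3.
P has 4 columns; by rank–nullity, nullity = 4 − 3 = 1.

1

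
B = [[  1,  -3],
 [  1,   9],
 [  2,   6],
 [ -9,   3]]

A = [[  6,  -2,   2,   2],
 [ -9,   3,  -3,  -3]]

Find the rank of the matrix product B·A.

1

First compute BA:
[[ 33, -11,  11,  11],
 [-75,  25, -25, -25],
 [-42,  14, -14, -14],
 [-81,  27, -27, -27]]
Now row reduce the product.
R2 ← R2 + (25/11)·R1: [0, 0, 0, 0]
R3 ← R3 + (14/11)·R1: [0, 0, 0, 0]
R4 ← R4 + (27/11)·R1: [0, 0, 0, 0]
1 nonzero row, so rank(BA) = 1.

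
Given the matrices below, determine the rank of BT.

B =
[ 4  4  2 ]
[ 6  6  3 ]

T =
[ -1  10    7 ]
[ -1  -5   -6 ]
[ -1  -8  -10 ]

1

First compute BT:
[[-10,   4, -16],
 [-15,   6, -24]]
Now row reduce the product.
R2 ← R2 − (3/2)·R1: [0, 0, 0]
1 nonzero row, so rank(BT) = 1.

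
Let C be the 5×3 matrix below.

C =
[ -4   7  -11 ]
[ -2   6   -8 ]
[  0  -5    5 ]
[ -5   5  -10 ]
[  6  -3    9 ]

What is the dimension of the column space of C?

Row reduce to echelon form.
R2 ← R2 − (1/2)·R1: [0, 5/2, -5/2]
R4 ← R4 − (5/4)·R1: [0, -15/4, 15/4]
R5 ← R5 + (3/2)·R1: [0, 15/2, -15/2]
R3 ← R3 + (2)·R2: [0, 0, 0]
R4 ← R4 + (3/2)·R2: [0, 0, 0]
R5 ← R5 − (3)·R2: [0, 0, 0]
Echelon form has 2 nonzero rows, so rank(C) = 2.
The column space has dimension equal to the rank: 2.

2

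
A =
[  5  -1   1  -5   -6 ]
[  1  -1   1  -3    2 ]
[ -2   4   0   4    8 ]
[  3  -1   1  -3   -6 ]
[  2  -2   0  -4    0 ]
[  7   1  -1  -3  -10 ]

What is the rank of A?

4

Row reduce to echelon form.
R2 ← R2 − (1/5)·R1: [0, -4/5, 4/5, -2, 16/5]
R3 ← R3 + (2/5)·R1: [0, 18/5, 2/5, 2, 28/5]
R4 ← R4 − (3/5)·R1: [0, -2/5, 2/5, 0, -12/5]
R5 ← R5 − (2/5)·R1: [0, -8/5, -2/5, -2, 12/5]
R6 ← R6 − (7/5)·R1: [0, 12/5, -12/5, 4, -8/5]
R3 ← R3 + (9/2)·R2: [0, 0, 4, -7, 20]
R4 ← R4 − (1/2)·R2: [0, 0, 0, 1, -4]
R5 ← R5 − (2)·R2: [0, 0, -2, 2, -4]
R6 ← R6 + (3)·R2: [0, 0, 0, -2, 8]
R5 ← R5 + (1/2)·R3: [0, 0, 0, -3/2, 6]
R5 ← R5 + (3/2)·R4: [0, 0, 0, 0, 0]
R6 ← R6 + (2)·R4: [0, 0, 0, 0, 0]
Echelon form has 4 nonzero rows, so rank(A) = 4.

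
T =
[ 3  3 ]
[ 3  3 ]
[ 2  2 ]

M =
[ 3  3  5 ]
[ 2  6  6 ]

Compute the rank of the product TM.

1

First compute TM:
[[ 15,  27,  33],
 [ 15,  27,  33],
 [ 10,  18,  22]]
Now row reduce the product.
R2 ← R2 − R1: [0, 0, 0]
R3 ← R3 − (2/3)·R1: [0, 0, 0]
1 nonzero row, so rank(TM) = 1.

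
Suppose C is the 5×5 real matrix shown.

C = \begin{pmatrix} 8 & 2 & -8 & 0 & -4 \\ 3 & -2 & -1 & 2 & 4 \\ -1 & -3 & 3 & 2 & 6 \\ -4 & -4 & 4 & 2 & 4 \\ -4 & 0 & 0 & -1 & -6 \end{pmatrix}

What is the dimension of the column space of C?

3

Row reduce to echelon form.
R2 ← R2 − (3/8)·R1: [0, -11/4, 2, 2, 11/2]
R3 ← R3 + (1/8)·R1: [0, -11/4, 2, 2, 11/2]
R4 ← R4 + (1/2)·R1: [0, -3, 0, 2, 2]
R5 ← R5 + (1/2)·R1: [0, 1, -4, -1, -8]
R3 ← R3 − R2: [0, 0, 0, 0, 0]
R4 ← R4 − (12/11)·R2: [0, 0, -24/11, -2/11, -4]
R5 ← R5 + (4/11)·R2: [0, 0, -36/11, -3/11, -6]
Swap R3 ↔ R4
R5 ← R5 − (3/2)·R3: [0, 0, 0, 0, 0]
Echelon form has 3 nonzero rows, so rank(C) = 3.
The column space has dimension equal to the rank: 3.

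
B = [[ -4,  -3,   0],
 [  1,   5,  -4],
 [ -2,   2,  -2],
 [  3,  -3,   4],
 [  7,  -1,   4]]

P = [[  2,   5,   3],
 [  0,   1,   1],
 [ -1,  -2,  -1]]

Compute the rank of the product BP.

First compute BP:
[[ -8, -23, -15],
 [  6,  18,  12],
 [ -2,  -4,  -2],
 [  2,   4,   2],
 [ 10,  26,  16]]
Now row reduce the product.
R2 ← R2 + (3/4)·R1: [0, 3/4, 3/4]
R3 ← R3 − (1/4)·R1: [0, 7/4, 7/4]
R4 ← R4 + (1/4)·R1: [0, -7/4, -7/4]
R5 ← R5 + (5/4)·R1: [0, -11/4, -11/4]
R3 ← R3 − (7/3)·R2: [0, 0, 0]
R4 ← R4 + (7/3)·R2: [0, 0, 0]
R5 ← R5 + (11/3)·R2: [0, 0, 0]
2 nonzero rows, so rank(BP) = 2.

2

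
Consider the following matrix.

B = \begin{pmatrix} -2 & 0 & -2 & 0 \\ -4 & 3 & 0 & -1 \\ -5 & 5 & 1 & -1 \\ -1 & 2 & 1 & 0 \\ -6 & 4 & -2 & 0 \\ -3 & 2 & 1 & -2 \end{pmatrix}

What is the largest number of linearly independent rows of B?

3

Row reduce to echelon form.
R2 ← R2 − (2)·R1: [0, 3, 4, -1]
R3 ← R3 − (5/2)·R1: [0, 5, 6, -1]
R4 ← R4 − (1/2)·R1: [0, 2, 2, 0]
R5 ← R5 − (3)·R1: [0, 4, 4, 0]
R6 ← R6 − (3/2)·R1: [0, 2, 4, -2]
R3 ← R3 − (5/3)·R2: [0, 0, -2/3, 2/3]
R4 ← R4 − (2/3)·R2: [0, 0, -2/3, 2/3]
R5 ← R5 − (4/3)·R2: [0, 0, -4/3, 4/3]
R6 ← R6 − (2/3)·R2: [0, 0, 4/3, -4/3]
R4 ← R4 − R3: [0, 0, 0, 0]
R5 ← R5 − (2)·R3: [0, 0, 0, 0]
R6 ← R6 + (2)·R3: [0, 0, 0, 0]
Echelon form has 3 nonzero rows, so rank(B) = 3.
The rank gives the maximum number of linearly independent rows: 3.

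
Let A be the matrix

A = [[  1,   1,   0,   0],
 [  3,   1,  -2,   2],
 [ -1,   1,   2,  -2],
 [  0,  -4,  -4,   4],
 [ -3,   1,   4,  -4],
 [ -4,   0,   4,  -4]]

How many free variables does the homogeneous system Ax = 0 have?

Row reduce to echelon form.
R2 ← R2 − (3)·R1: [0, -2, -2, 2]
R3 ← R3 + R1: [0, 2, 2, -2]
R5 ← R5 + (3)·R1: [0, 4, 4, -4]
R6 ← R6 + (4)·R1: [0, 4, 4, -4]
R3 ← R3 + R2: [0, 0, 0, 0]
R4 ← R4 − (2)·R2: [0, 0, 0, 0]
R5 ← R5 + (2)·R2: [0, 0, 0, 0]
R6 ← R6 + (2)·R2: [0, 0, 0, 0]
2 nonzero rows, so rank(A) = 2.
A has 4 columns; by rank–nullity, nullity = 4 − 2 = 2.

2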